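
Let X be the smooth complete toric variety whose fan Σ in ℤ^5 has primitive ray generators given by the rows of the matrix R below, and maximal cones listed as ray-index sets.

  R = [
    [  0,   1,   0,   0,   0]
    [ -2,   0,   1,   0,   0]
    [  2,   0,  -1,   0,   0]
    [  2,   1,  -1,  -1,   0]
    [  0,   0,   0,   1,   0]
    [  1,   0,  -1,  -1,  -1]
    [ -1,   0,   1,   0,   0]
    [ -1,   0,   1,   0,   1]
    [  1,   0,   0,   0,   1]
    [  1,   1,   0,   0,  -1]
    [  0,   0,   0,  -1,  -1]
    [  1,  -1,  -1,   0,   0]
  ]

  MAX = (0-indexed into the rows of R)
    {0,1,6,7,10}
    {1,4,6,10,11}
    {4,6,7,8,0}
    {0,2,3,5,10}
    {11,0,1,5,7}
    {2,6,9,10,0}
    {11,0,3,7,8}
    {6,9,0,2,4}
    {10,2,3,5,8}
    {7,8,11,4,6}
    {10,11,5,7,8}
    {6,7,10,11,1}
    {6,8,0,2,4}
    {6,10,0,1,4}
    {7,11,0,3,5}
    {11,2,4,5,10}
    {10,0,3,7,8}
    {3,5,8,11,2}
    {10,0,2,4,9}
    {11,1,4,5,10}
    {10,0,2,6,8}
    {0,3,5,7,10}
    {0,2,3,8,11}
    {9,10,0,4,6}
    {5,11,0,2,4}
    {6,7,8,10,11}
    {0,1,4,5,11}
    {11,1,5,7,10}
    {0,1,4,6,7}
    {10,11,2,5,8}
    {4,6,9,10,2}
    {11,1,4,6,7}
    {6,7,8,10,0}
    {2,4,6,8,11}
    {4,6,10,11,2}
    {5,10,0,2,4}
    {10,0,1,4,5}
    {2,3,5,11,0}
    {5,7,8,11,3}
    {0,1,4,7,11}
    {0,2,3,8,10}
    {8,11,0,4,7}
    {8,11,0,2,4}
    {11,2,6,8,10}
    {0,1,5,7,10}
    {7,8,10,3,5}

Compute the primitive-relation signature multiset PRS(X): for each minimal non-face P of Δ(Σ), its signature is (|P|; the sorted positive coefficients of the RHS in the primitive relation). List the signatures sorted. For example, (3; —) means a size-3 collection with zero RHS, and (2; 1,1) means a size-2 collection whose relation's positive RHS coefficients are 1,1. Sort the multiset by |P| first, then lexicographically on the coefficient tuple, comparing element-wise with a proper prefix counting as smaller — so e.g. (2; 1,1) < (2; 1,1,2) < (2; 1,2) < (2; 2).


22 minimal non-faces of Δ(Σ) (on 12 rays):

  {1,2}:  v_{1} + v_{2} = 0  ⟹  sig = (2; —)
  {1,8}:  v_{1} + v_{8} = v_{7}  ⟹  sig = (2; 1)
  {2,7}:  v_{2} + v_{7} = v_{8}  ⟹  sig = (2; 1)
  {5,6}:  v_{5} + v_{6} = v_{10}  ⟹  sig = (2; 1)
  {3,4}:  v_{3} + v_{4} = v_{0} + v_{2}  ⟹  sig = (2; 1,1)
  {1,3}:  v_{1} + v_{3} = v_{0} + v_{5} + v_{7}  ⟹  sig = (2; 1,1,1)
  {3,6}:  v_{3} + v_{6} = v_{0} + v_{8} + v_{10}  ⟹  sig = (2; 1,1,1)
  {9,11}:  v_{9} + v_{11} = v_{2} + v_{4} + v_{10}  ⟹  sig = (2; 1,1,1)
  {1,9}:  v_{1} + v_{9} = v_{0} + v_{4} + v_{6} + v_{10}  ⟹  sig = (2; 1,1,1,1)
  {5,9}:  v_{5} + v_{9} = v_{0} + v_{2} + v_{4} + 2·v_{10}  ⟹  sig = (2; 1,1,1,2)
  {7,9}:  v_{7} + v_{9} = v_{0} + v_{2} + 2·v_{6}  ⟹  sig = (2; 1,1,2)
  {3,9}:  v_{3} + v_{9} = 2·v_{0} + 2·v_{2} + v_{6} + v_{10}  ⟹  sig = (2; 1,1,2,2)
  {8,9}:  v_{8} + v_{9} = v_{0} + 2·v_{2} + 2·v_{6}  ⟹  sig = (2; 1,2,2)
  {0,6,11}:  v_{0} + v_{6} + v_{11} = 0  ⟹  sig = (3; —)
  {4,5,7}:  v_{4} + v_{5} + v_{7} = 0  ⟹  sig = (3; —)
  {0,5,8}:  v_{0} + v_{5} + v_{8} = v_{3}  ⟹  sig = (3; 1)
  {0,10,11}:  v_{0} + v_{10} + v_{11} = v_{5}  ⟹  sig = (3; 1)
  {4,5,8}:  v_{4} + v_{5} + v_{8} = v_{2}  ⟹  sig = (3; 1)
  {4,7,10}:  v_{4} + v_{7} + v_{10} = v_{6}  ⟹  sig = (3; 1)
  {4,8,10}:  v_{4} + v_{8} + v_{10} = v_{2} + v_{6}  ⟹  sig = (3; 1,1)
  {3,10,11}:  v_{3} + v_{10} + v_{11} = 2·v_{5} + v_{8}  ⟹  sig = (3; 1,2)
  {0,2,4,6,10}:  v_{0} + v_{2} + v_{4} + v_{6} + v_{10} = v_{9}  ⟹  sig = (5; 1)

Signatures (|P|; sorted positive RHS coefficients), sorted:
[(2; —), (2; 1), (2; 1), (2; 1), (2; 1,1), (2; 1,1,1), (2; 1,1,1), (2; 1,1,1), (2; 1,1,1,1), (2; 1,1,1,2), (2; 1,1,2), (2; 1,1,2,2), (2; 1,2,2), (3; —), (3; —), (3; 1), (3; 1), (3; 1), (3; 1), (3; 1,1), (3; 1,2), (5; 1)]


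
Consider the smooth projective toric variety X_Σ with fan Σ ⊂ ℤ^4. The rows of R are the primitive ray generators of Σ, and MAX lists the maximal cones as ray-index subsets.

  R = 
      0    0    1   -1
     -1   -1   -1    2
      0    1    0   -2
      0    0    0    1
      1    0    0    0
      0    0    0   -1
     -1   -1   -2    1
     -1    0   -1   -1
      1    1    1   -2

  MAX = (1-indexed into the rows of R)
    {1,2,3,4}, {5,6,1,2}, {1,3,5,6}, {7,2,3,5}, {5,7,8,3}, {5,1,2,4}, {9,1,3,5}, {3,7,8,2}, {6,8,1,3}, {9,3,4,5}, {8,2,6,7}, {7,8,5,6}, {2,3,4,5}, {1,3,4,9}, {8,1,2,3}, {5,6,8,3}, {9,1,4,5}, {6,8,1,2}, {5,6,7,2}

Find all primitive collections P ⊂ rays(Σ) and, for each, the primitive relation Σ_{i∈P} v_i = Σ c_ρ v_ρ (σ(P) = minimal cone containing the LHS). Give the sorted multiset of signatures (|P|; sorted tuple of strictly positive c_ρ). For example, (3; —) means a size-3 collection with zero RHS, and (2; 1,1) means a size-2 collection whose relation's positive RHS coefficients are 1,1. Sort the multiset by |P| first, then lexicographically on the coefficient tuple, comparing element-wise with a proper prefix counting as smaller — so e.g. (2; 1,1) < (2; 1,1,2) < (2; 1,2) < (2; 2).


Primitive collections (14):

  • {2,9}:  v_{2} + v_{9} = 0  ⟹  sig = (2; —)
  • {4,6}:  v_{4} + v_{6} = 0  ⟹  sig = (2; —)
  • {4,8}:  v_{4} + v_{8} = v_{2} + v_{3}  ⟹  sig = (2; 1,1)
  • {7,9}:  v_{7} + v_{9} = v_{5} + v_{8}  ⟹  sig = (2; 1,1)
  • {8,9}:  v_{8} + v_{9} = v_{3} + v_{6}  ⟹  sig = (2; 1,1)
  • {6,9}:  v_{6} + v_{9} = v_{1} + v_{3} + v_{5}  ⟹  sig = (2; 1,1,1)
  • {4,7}:  v_{4} + v_{7} = 2·v_{2} + v_{3} + v_{5}  ⟹  sig = (2; 1,1,2)
  • {1,7}:  v_{1} + v_{7} = v_{2} + 2·v_{6}  ⟹  sig = (2; 1,2)
  • {2,3,6}:  v_{2} + v_{3} + v_{6} = v_{8}  ⟹  sig = (3; 1)
  • {2,5,8}:  v_{2} + v_{5} + v_{8} = v_{7}  ⟹  sig = (3; 1)
  • {3,6,7}:  v_{3} + v_{6} + v_{7} = v_{5} + 2·v_{8}  ⟹  sig = (3; 1,2)
  • {1,5,8}:  v_{1} + v_{5} + v_{8} = 2·v_{6}  ⟹  sig = (3; 2)
  • {1,2,3,5}:  v_{1} + v_{2} + v_{3} + v_{5} = v_{6}  ⟹  sig = (4; 1)
  • {1,3,4,5}:  v_{1} + v_{3} + v_{4} + v_{5} = v_{9}  ⟹  sig = (4; 1)

so the primitive-relation signature multiset is
{ (2; —) ×2,  (2; 1,1) ×3,  (2; 1,1,1),  (2; 1,1,2),  (2; 1,2),  (3; 1) ×2,  (3; 1,2),  (3; 2),  (4; 1) ×2 }


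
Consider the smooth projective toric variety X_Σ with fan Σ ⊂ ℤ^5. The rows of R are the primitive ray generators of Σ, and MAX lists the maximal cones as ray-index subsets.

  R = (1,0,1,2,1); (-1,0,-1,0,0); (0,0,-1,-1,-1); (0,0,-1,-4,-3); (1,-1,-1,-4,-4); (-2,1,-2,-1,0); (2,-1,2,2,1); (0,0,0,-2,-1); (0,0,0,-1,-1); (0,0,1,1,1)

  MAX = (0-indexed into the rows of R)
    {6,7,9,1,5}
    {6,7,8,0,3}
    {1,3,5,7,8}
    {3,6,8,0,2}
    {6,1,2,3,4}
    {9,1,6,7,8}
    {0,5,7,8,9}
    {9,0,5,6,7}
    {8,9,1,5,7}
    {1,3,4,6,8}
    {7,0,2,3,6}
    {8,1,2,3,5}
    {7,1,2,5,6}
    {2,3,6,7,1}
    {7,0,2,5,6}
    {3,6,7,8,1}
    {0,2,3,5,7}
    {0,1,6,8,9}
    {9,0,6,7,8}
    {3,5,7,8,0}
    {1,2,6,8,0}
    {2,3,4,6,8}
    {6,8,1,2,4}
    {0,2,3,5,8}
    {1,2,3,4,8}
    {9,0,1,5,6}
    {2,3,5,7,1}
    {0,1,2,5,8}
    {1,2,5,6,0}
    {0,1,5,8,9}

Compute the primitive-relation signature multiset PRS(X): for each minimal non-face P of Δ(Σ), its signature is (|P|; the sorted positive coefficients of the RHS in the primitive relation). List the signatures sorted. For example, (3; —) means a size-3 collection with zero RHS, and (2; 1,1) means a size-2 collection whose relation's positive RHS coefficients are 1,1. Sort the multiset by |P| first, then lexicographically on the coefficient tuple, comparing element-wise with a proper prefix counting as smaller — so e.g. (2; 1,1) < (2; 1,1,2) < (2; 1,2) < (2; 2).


|primitive collections| = 12. Relations:

  P = {2,9}:  v_{2} + v_{9} = 0  →  sig = (2; —)
  P = {3,9}:  v_{3} + v_{9} = v_{7} + v_{8}  →  sig = (2; 1,1)
  P = {4,5}:  v_{4} + v_{5} = v_{1} + v_{2} + v_{3}  →  sig = (2; 1,1,1)
  P = {4,9}:  v_{4} + v_{9} = v_{1} + v_{3} + v_{6} + v_{8}  →  sig = (2; 1,1,1,1)
  P = {4,7}:  v_{4} + v_{7} = v_{1} + 2·v_{3} + v_{6}  →  sig = (2; 1,1,2)
  P = {0,4}:  v_{0} + v_{4} = 2·v_{2} + v_{6} + 2·v_{8}  →  sig = (2; 1,2,2)
  P = {0,1,7}:  v_{0} + v_{1} + v_{7} = 0  →  sig = (3; —)
  P = {5,6,8}:  v_{5} + v_{6} + v_{8} = 0  →  sig = (3; —)
  P = {2,7,8}:  v_{2} + v_{7} + v_{8} = v_{3}  →  sig = (3; 1)
  P = {0,1,3}:  v_{0} + v_{1} + v_{3} = v_{2} + v_{8}  →  sig = (3; 1,1)
  P = {3,5,6}:  v_{3} + v_{5} + v_{6} = v_{2} + v_{7}  →  sig = (3; 1,1)
  P = {1,2,3,6,8}:  v_{1} + v_{2} + v_{3} + v_{6} + v_{8} = v_{4}  →  sig = (5; 1)

Sorted signature multiset PRS(X):
    |P|=2: 6 collections, coeffs (), (1,1), (1,1,1), (1,1,1,1), (1,1,2), (1,2,2)
    |P|=3: 5 collections, coeffs (), (), (1), (1,1), (1,1)
    |P|=5: 1 collection, coeffs (1)


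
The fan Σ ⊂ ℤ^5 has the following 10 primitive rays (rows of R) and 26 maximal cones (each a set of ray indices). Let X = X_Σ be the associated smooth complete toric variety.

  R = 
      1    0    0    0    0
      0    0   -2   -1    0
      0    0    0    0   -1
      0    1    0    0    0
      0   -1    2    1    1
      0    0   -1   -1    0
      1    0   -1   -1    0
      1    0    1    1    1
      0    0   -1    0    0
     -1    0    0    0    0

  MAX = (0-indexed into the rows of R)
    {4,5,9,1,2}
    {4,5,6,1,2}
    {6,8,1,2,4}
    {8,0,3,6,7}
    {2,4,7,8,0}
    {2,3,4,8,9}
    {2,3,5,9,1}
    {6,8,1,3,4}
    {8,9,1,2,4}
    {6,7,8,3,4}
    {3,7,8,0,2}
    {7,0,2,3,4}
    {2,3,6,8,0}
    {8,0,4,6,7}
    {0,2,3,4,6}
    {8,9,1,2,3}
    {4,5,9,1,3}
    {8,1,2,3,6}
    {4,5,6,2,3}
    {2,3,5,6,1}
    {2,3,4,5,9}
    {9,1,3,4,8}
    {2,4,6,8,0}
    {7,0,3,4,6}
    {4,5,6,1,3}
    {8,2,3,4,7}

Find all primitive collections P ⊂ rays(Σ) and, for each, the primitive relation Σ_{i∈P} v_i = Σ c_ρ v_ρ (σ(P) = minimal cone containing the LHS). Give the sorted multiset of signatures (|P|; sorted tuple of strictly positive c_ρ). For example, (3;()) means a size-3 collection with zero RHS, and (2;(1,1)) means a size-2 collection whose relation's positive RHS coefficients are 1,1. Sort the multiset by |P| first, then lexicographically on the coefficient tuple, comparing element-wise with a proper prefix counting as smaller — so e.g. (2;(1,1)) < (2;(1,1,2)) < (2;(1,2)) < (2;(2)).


The 12 primitive collections of Σ (r=10, n=5):

  P={0,9}:  v_{0} + v_{9} = 0 ; sig = (2;())
  P={0,5}:  v_{0} + v_{5} = v_{6} ; sig = (2;(1))
  P={5,8}:  v_{5} + v_{8} = v_{1} ; sig = (2;(1))
  P={6,9}:  v_{6} + v_{9} = v_{5} ; sig = (2;(1))
  P={0,1}:  v_{0} + v_{1} = v_{6} + v_{8} ; sig = (2;(1,1))
  P={7,9}:  v_{7} + v_{9} = v_{3} + v_{4} + v_{8} ; sig = (2;(1,1,1))
  P={5,7}:  v_{5} + v_{7} = v_{3} + v_{4} + v_{6} + v_{8} ; sig = (2;(1,1,1,1))
  P={1,7}:  v_{1} + v_{7} = v_{3} + v_{4} + v_{6} + 2·v_{8} ; sig = (2;(1,1,1,2))
  P={2,6,7}:  v_{2} + v_{6} + v_{7} = 2·v_{0} ; sig = (3;(2))
  P={1,2,3,4}:  v_{1} + v_{2} + v_{3} + v_{4} = 0 ; sig = (4;())
  P={0,3,4,8}:  v_{0} + v_{3} + v_{4} + v_{8} = v_{7} ; sig = (4;(1))
  P={2,3,4,6,8}:  v_{2} + v_{3} + v_{4} + v_{6} + v_{8} = v_{0} ; sig = (5;(1))

Sorted signature multiset PRS(X):
[(2;()), (2;(1)), (2;(1)), (2;(1)), (2;(1,1)), (2;(1,1,1)), (2;(1,1,1,1)), (2;(1,1,1,2)), (3;(2)), (4;()), (4;(1)), (5;(1))]


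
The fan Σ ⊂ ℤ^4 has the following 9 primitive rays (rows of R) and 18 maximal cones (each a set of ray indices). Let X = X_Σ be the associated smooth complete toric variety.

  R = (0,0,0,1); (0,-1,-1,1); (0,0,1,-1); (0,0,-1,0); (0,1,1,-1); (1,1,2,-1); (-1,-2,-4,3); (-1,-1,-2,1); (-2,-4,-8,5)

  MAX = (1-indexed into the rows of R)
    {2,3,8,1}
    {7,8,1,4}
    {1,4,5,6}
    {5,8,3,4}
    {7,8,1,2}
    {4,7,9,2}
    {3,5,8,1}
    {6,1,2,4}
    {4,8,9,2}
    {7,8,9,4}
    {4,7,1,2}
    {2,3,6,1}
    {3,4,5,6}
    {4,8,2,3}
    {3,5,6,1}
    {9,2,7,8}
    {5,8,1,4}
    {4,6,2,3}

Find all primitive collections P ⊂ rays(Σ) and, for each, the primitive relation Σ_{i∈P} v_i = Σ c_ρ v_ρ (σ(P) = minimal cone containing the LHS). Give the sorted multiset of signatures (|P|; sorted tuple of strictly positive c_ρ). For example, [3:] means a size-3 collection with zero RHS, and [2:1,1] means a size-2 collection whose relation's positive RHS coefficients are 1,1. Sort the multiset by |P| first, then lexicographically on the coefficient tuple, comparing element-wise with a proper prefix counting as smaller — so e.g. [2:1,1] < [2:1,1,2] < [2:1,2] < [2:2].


|primitive collections| = 12. Relations:

  P={2,5}:  v_{2} + v_{5} = 0  ⟹  sig = [2:]
  P={6,8}:  v_{6} + v_{8} = 0  ⟹  sig = [2:]
  P={3,7}:  v_{3} + v_{7} = v_{2} + v_{8}  ⟹  sig = [2:1,1]
  P={5,7}:  v_{5} + v_{7} = v_{1} + v_{4} + v_{8}  ⟹  sig = [2:1,1,1]
  P={5,9}:  v_{5} + v_{9} = v_{4} + v_{7} + v_{8}  ⟹  sig = [2:1,1,1]
  P={6,7}:  v_{6} + v_{7} = v_{1} + v_{2} + v_{4}  ⟹  sig = [2:1,1,1]
  P={6,9}:  v_{6} + v_{9} = v_{2} + v_{4} + v_{7}  ⟹  sig = [2:1,1,1]
  P={3,9}:  v_{3} + v_{9} = 2·v_{2} + v_{4} + 2·v_{8}  ⟹  sig = [2:1,2,2]
  P={1,9}:  v_{1} + v_{9} = 2·v_{7}  ⟹  sig = [2:2]
  P={1,3,4}:  v_{1} + v_{3} + v_{4} = 0  ⟹  sig = [3:]
  P={1,2,4,8}:  v_{1} + v_{2} + v_{4} + v_{8} = v_{7}  ⟹  sig = [4:1]
  P={2,4,7,8}:  v_{2} + v_{4} + v_{7} + v_{8} = v_{9}  ⟹  sig = [4:1]

Signatures (|P|; sorted positive RHS coefficients), sorted:
    [2:]
    [2:]
    [2:1,1]
    [2:1,1,1]
    [2:1,1,1]
    [2:1,1,1]
    [2:1,1,1]
    [2:1,2,2]
    [2:2]
    [3:]
    [4:1]
    [4:1]


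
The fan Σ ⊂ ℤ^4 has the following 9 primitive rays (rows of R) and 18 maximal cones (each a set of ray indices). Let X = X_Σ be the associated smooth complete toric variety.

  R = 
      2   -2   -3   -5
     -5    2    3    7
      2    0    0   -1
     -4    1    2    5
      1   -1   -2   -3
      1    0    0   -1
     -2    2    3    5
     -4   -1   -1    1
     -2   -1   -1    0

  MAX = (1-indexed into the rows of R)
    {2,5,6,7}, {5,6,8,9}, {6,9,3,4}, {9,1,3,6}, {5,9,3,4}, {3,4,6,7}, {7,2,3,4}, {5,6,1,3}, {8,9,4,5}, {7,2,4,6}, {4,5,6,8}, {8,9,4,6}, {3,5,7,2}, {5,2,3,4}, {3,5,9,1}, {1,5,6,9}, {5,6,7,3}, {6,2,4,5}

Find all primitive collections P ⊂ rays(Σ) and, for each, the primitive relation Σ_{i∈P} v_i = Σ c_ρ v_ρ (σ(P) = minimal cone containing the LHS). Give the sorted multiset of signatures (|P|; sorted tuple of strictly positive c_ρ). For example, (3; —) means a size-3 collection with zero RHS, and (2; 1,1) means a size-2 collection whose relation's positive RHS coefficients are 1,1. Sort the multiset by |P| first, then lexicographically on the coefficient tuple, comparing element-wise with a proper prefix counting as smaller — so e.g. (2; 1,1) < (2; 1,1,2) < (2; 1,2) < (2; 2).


|primitive collections| = 14. Relations:

  P={1,7}:  v_{1} + v_{7} = 0  →  sig = (2; —)
  P={1,4}:  v_{1} + v_{4} = v_{9}  →  sig = (2; 1)
  P={3,8}:  v_{3} + v_{8} = v_{9}  →  sig = (2; 1)
  P={7,9}:  v_{7} + v_{9} = v_{4}  →  sig = (2; 1)
  P={1,2}:  v_{1} + v_{2} = v_{4} + v_{5}  →  sig = (2; 1,1)
  P={1,8}:  v_{1} + v_{8} = v_{5} + v_{6} + 2·v_{9}  →  sig = (2; 1,1,2)
  P={7,8}:  v_{7} + v_{8} = 2·v_{4} + v_{5} + v_{6}  →  sig = (2; 1,1,2)
  P={2,9}:  v_{2} + v_{9} = 2·v_{4} + v_{5}  →  sig = (2; 1,2)
  P={2,8}:  v_{2} + v_{8} = 3·v_{4} + 2·v_{5} + v_{6}  →  sig = (2; 1,2,3)
  P={2,3,6}:  v_{2} + v_{3} + v_{6} = v_{7}  →  sig = (3; 1)
  P={4,5,7}:  v_{4} + v_{5} + v_{7} = v_{2}  →  sig = (3; 1)
  P={3,4,5,6}:  v_{3} + v_{4} + v_{5} + v_{6} = 0  →  sig = (4; —)
  P={3,5,6,9}:  v_{3} + v_{5} + v_{6} + v_{9} = v_{1}  →  sig = (4; 1)
  P={4,5,6,9}:  v_{4} + v_{5} + v_{6} + v_{9} = v_{8}  →  sig = (4; 1)

Signatures (|P|; sorted positive RHS coefficients), sorted:
{ (2; —),  (2; 1) ×3,  (2; 1,1),  (2; 1,1,2) ×2,  (2; 1,2),  (2; 1,2,3),  (3; 1) ×2,  (4; —),  (4; 1) ×2 }


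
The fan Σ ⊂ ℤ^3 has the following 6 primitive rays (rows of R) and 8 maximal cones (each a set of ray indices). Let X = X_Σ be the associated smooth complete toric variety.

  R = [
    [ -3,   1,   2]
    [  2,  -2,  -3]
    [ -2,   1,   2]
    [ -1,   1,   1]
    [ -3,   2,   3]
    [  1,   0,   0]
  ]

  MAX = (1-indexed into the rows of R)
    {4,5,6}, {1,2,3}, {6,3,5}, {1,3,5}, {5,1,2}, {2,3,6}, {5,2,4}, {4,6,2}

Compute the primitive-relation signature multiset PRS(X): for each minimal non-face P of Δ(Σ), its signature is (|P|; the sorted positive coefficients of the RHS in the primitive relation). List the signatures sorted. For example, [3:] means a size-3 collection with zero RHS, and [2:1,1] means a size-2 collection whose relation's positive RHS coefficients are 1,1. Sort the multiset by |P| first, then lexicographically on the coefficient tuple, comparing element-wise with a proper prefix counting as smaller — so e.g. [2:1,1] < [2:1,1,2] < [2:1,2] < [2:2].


Minimal non-faces — 5 found among 6 rays, 8 max cones:

  {1,6}:  v_{1} + v_{6} = v_{3}  ⟹  sig = [2:1]
  {3,4}:  v_{3} + v_{4} = v_{5}  ⟹  sig = [2:1]
  {1,4}:  v_{1} + v_{4} = v_{2} + 2·v_{5}  ⟹  sig = [2:1,2]
  {2,5,6}:  v_{2} + v_{5} + v_{6} = 0  ⟹  sig = [3:]
  {2,3,5}:  v_{2} + v_{3} + v_{5} = v_{1}  ⟹  sig = [3:1]

Hence PRS(X_Σ) =
    |P|=2: 3 collections, coeffs (1), (1), (1,2)
    |P|=3: 2 collections, coeffs (), (1)


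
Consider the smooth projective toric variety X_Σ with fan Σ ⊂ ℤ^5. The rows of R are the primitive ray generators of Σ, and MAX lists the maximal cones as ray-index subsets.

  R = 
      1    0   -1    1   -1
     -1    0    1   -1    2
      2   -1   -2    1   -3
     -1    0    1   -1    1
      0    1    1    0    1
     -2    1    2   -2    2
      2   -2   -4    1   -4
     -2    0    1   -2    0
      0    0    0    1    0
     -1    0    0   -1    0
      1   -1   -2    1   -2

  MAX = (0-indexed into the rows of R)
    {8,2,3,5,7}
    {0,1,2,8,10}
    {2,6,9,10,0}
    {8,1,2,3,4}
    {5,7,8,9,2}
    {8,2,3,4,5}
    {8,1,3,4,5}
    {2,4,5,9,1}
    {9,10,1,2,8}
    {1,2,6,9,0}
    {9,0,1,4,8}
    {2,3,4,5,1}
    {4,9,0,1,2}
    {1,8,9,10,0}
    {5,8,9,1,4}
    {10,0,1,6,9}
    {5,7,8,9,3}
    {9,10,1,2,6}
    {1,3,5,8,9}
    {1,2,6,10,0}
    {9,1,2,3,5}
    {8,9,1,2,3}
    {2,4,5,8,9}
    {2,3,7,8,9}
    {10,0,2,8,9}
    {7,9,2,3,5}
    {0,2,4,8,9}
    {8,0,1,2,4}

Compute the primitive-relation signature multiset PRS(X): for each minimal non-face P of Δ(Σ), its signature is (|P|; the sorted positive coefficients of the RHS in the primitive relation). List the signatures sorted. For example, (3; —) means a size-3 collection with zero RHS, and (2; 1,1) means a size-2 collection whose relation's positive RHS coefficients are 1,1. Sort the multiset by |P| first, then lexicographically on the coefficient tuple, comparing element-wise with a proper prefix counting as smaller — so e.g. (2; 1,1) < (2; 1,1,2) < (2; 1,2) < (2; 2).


Δ(Σ) — 11 vertices, 20 min non-faces:

  P={0,3}:  v_{0} + v_{3} = 0  so sig = (2; —)
  P={4,10}:  v_{4} + v_{10} = v_{0}  so sig = (2; 1)
  P={5,10}:  v_{5} + v_{10} = v_{9}  so sig = (2; 1)
  P={0,5}:  v_{0} + v_{5} = v_{4} + v_{9}  so sig = (2; 1,1)
  P={0,7}:  v_{0} + v_{7} = v_{2} + v_{5} + v_{8} + v_{9}  so sig = (2; 1,1,1,1)
  P={3,6}:  v_{3} + v_{6} = v_{1} + v_{2} + v_{9} + v_{10}  so sig = (2; 1,1,1,1)
  P={3,10}:  v_{3} + v_{10} = v_{1} + v_{2} + v_{8} + v_{9}  so sig = (2; 1,1,1,1)
  P={4,6}:  v_{4} + v_{6} = 2·v_{0} + v_{1} + v_{2} + v_{9}  so sig = (2; 1,1,1,2)
  P={5,6}:  v_{5} + v_{6} = v_{0} + v_{1} + v_{2} + 2·v_{9}  so sig = (2; 1,1,1,2)
  P={7,10}:  v_{7} + v_{10} = v_{2} + v_{3} + v_{8} + 2·v_{9}  so sig = (2; 1,1,1,2)
  P={4,7}:  v_{4} + v_{7} = v_{2} + 2·v_{5} + v_{8}  so sig = (2; 1,1,2)
  P={6,7}:  v_{6} + v_{7} = v_{1} + 2·v_{2} + v_{8} + 3·v_{9}  so sig = (2; 1,1,2,3)
  P={1,7}:  v_{1} + v_{7} = 2·v_{3} + v_{9}  so sig = (2; 1,2)
  P={6,8}:  v_{6} + v_{8} = 2·v_{10}  so sig = (2; 2)
  P={3,4,9}:  v_{3} + v_{4} + v_{9} = v_{5}  so sig = (3; 1)
  P={1,2,5,8}:  v_{1} + v_{2} + v_{5} + v_{8} = v_{3}  so sig = (4; 1)
  P={1,2,4,8,9}:  v_{1} + v_{2} + v_{4} + v_{8} + v_{9} = 0  so sig = (5; —)
  P={0,1,2,8,9}:  v_{0} + v_{1} + v_{2} + v_{8} + v_{9} = v_{10}  so sig = (5; 1)
  P={0,1,2,9,10}:  v_{0} + v_{1} + v_{2} + v_{9} + v_{10} = v_{6}  so sig = (5; 1)
  P={2,3,5,8,9}:  v_{2} + v_{3} + v_{5} + v_{8} + v_{9} = v_{7}  so sig = (5; 1)

Sorted signature multiset PRS(X):
    |P|=2: 14 collections, coeffs (), (1), (1), (1,1), (1,1,1,1), (1,1,1,1), (1,1,1,1), (1,1,1,2), (1,1,1,2), (1,1,1,2), (1,1,2), (1,1,2,3), (1,2), (2)
    |P|=3: 1 collection, coeffs (1)
    |P|=4: 1 collection, coeffs (1)
    |P|=5: 4 collections, coeffs (), (1), (1), (1)


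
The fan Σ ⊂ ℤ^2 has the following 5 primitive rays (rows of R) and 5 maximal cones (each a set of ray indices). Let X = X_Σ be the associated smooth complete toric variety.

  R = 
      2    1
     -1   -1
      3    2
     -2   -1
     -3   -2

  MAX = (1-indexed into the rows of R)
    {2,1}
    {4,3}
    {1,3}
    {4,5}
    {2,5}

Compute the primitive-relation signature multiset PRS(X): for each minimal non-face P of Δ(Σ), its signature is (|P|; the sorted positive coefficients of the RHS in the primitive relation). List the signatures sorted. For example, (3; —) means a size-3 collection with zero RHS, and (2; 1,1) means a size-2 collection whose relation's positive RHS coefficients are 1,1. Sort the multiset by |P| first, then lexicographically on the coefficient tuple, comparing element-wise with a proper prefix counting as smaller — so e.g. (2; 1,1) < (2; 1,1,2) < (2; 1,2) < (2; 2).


Δ(Σ) — 5 vertices, 5 min non-faces:

  P = {1,4}:  v_{1} + v_{4} = 0 ; sig = (2; —)
  P = {3,5}:  v_{3} + v_{5} = 0 ; sig = (2; —)
  P = {1,5}:  v_{1} + v_{5} = v_{2} ; sig = (2; 1)
  P = {2,3}:  v_{2} + v_{3} = v_{1} ; sig = (2; 1)
  P = {2,4}:  v_{2} + v_{4} = v_{5} ; sig = (2; 1)

so the primitive-relation signature multiset is
    |P|=2: 5 collections, coeffs (), (), (1), (1), (1)


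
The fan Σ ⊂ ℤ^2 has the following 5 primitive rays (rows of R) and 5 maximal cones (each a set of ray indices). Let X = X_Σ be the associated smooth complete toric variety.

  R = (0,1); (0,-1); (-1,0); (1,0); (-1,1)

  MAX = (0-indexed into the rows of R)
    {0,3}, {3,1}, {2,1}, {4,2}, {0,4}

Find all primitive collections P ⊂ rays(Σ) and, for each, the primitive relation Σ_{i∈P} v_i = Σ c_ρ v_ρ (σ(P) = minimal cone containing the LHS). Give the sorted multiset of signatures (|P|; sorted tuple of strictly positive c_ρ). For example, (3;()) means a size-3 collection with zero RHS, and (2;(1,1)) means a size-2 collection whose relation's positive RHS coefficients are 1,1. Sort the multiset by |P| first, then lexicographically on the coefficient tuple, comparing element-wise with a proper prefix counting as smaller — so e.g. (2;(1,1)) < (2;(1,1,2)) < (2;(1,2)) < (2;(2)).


Primitive collections (5):

  • {0,1}:  v_{0} + v_{1} = 0  ⟹  sig = (2;())
  • {2,3}:  v_{2} + v_{3} = 0  ⟹  sig = (2;())
  • {0,2}:  v_{0} + v_{2} = v_{4}  ⟹  sig = (2;(1))
  • {1,4}:  v_{1} + v_{4} = v_{2}  ⟹  sig = (2;(1))
  • {3,4}:  v_{3} + v_{4} = v_{0}  ⟹  sig = (2;(1))

so the primitive-relation signature multiset is
    (2;())
    (2;())
    (2;(1))
    (2;(1))
    (2;(1))


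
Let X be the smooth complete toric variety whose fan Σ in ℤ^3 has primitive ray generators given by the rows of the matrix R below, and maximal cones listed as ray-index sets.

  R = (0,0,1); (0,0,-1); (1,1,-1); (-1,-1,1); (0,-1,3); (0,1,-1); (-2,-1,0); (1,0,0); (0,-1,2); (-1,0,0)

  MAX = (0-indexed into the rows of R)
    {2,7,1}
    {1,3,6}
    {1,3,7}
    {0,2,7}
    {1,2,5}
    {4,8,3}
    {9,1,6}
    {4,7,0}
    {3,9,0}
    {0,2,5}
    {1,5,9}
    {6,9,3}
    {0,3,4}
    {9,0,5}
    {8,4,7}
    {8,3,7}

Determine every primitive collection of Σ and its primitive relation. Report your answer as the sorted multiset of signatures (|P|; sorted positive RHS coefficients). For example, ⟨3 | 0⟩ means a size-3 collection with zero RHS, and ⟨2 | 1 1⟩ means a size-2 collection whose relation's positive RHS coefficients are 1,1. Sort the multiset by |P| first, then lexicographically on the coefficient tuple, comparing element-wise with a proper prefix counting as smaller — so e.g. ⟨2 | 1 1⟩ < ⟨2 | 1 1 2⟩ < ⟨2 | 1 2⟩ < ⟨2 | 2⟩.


24 minimal non-faces of Δ(Σ) (on 10 rays):

  {0,1}:  v_{0} + v_{1} = 0  ⇒ sig = ⟨2 | 0⟩
  {2,3}:  v_{2} + v_{3} = 0  ⇒ sig = ⟨2 | 0⟩
  {7,9}:  v_{7} + v_{9} = 0  ⇒ sig = ⟨2 | 0⟩
  {0,8}:  v_{0} + v_{8} = v_{4}  ⇒ sig = ⟨2 | 1⟩
  {1,4}:  v_{1} + v_{4} = v_{8}  ⇒ sig = ⟨2 | 1⟩
  {2,9}:  v_{2} + v_{9} = v_{5}  ⇒ sig = ⟨2 | 1⟩
  {3,5}:  v_{3} + v_{5} = v_{9}  ⇒ sig = ⟨2 | 1⟩
  {5,7}:  v_{5} + v_{7} = v_{2}  ⇒ sig = ⟨2 | 1⟩
  {5,8}:  v_{5} + v_{8} = v_{0}  ⇒ sig = ⟨2 | 1⟩
  {0,6}:  v_{0} + v_{6} = v_{3} + v_{9}  ⇒ sig = ⟨2 | 1 1⟩
  {1,8}:  v_{1} + v_{8} = v_{3} + v_{7}  ⇒ sig = ⟨2 | 1 1⟩
  {2,6}:  v_{2} + v_{6} = v_{1} + v_{9}  ⇒ sig = ⟨2 | 1 1⟩
  {2,8}:  v_{2} + v_{8} = v_{0} + v_{7}  ⇒ sig = ⟨2 | 1 1⟩
  {6,7}:  v_{6} + v_{7} = v_{1} + v_{3}  ⇒ sig = ⟨2 | 1 1⟩
  {8,9}:  v_{8} + v_{9} = v_{0} + v_{3}  ⇒ sig = ⟨2 | 1 1⟩
  {2,4}:  v_{2} + v_{4} = 2·v_{0} + v_{7}  ⇒ sig = ⟨2 | 1 2⟩
  {4,6}:  v_{4} + v_{6} = v_{0} + 2·v_{3}  ⇒ sig = ⟨2 | 1 2⟩
  {4,9}:  v_{4} + v_{9} = 2·v_{0} + v_{3}  ⇒ sig = ⟨2 | 1 2⟩
  {5,6}:  v_{5} + v_{6} = v_{1} + 2·v_{9}  ⇒ sig = ⟨2 | 1 2⟩
  {4,5}:  v_{4} + v_{5} = 2·v_{0}  ⇒ sig = ⟨2 | 2⟩
  {6,8}:  v_{6} + v_{8} = 2·v_{3}  ⇒ sig = ⟨2 | 2⟩
  {0,3,7}:  v_{0} + v_{3} + v_{7} = v_{8}  ⇒ sig = ⟨3 | 1⟩
  {1,3,9}:  v_{1} + v_{3} + v_{9} = v_{6}  ⇒ sig = ⟨3 | 1⟩
  {3,4,7}:  v_{3} + v_{4} + v_{7} = 2·v_{8}  ⇒ sig = ⟨3 | 2⟩

Signatures (|P|; sorted positive RHS coefficients), sorted:
{ ⟨2 | 0⟩ ×3,  ⟨2 | 1⟩ ×6,  ⟨2 | 1 1⟩ ×6,  ⟨2 | 1 2⟩ ×4,  ⟨2 | 2⟩ ×2,  ⟨3 | 1⟩ ×2,  ⟨3 | 2⟩ }


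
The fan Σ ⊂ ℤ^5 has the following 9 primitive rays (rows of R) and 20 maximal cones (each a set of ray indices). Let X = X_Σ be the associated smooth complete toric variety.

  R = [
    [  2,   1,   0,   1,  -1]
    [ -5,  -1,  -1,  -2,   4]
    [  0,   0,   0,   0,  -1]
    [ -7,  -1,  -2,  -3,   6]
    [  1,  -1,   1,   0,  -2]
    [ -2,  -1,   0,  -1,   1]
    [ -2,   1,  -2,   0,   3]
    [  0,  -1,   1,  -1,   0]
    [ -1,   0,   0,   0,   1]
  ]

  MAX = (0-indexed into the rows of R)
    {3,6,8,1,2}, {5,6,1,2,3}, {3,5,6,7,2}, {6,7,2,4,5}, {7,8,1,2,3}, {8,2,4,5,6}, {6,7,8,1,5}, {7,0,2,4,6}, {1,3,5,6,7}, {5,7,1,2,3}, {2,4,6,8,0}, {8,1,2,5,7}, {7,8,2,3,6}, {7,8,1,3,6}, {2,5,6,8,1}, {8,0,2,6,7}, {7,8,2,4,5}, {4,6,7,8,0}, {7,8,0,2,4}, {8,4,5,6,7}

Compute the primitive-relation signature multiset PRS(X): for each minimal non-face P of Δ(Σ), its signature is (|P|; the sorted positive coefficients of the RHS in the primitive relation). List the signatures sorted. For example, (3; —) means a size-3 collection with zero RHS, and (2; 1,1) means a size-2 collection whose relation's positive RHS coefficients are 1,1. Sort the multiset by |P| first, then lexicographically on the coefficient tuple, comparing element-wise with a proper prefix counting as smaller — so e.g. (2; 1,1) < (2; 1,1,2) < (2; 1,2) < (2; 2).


|primitive collections| = 9. Relations:

  {0,5}:  v_{0} + v_{5} = 0  ⇒ sig = (2; —)
  {0,1}:  v_{0} + v_{1} = v_{2} + v_{6} + v_{7} + v_{8}  ⇒ sig = (2; 1,1,1,1)
  {3,4}:  v_{3} + v_{4} = v_{2} + 2·v_{5} + v_{6} + v_{7}  ⇒ sig = (2; 1,1,1,2)
  {0,3}:  v_{0} + v_{3} = 2·v_{2} + 2·v_{6} + 2·v_{7} + v_{8}  ⇒ sig = (2; 1,2,2,2)
  {1,4}:  v_{1} + v_{4} = 2·v_{5}  ⇒ sig = (2; 2)
  {3,5,8}:  v_{3} + v_{5} + v_{8} = 2·v_{1}  ⇒ sig = (3; 2)
  {1,2,6,7}:  v_{1} + v_{2} + v_{6} + v_{7} = v_{3}  ⇒ sig = (4; 1)
  {2,4,6,7,8}:  v_{2} + v_{4} + v_{6} + v_{7} + v_{8} = v_{5}  ⇒ sig = (5; 1)
  {2,5,6,7,8}:  v_{2} + v_{5} + v_{6} + v_{7} + v_{8} = v_{1}  ⇒ sig = (5; 1)

Signatures (|P|; sorted positive RHS coefficients), sorted:
[(2; —), (2; 1,1,1,1), (2; 1,1,1,2), (2; 1,2,2,2), (2; 2), (3; 2), (4; 1), (5; 1), (5; 1)]


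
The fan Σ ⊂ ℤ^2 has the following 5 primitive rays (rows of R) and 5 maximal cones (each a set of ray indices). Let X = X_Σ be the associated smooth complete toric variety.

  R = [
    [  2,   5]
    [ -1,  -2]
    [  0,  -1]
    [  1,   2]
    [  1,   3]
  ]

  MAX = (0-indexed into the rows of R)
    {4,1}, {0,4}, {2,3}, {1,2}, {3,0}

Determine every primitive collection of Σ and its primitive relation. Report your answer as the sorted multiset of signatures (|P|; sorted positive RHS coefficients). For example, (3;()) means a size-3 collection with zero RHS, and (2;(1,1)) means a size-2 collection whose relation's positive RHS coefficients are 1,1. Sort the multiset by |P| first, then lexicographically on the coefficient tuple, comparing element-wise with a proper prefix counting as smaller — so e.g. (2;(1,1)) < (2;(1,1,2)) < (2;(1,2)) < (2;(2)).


The 5 primitive collections of Σ (r=5, n=2):

  {1,3}:  v_{1} + v_{3} = 0  so sig = (2;())
  {0,1}:  v_{0} + v_{1} = v_{4}  so sig = (2;(1))
  {2,4}:  v_{2} + v_{4} = v_{3}  so sig = (2;(1))
  {3,4}:  v_{3} + v_{4} = v_{0}  so sig = (2;(1))
  {0,2}:  v_{0} + v_{2} = 2·v_{3}  so sig = (2;(2))

Sorted signature multiset PRS(X):
    |P|=2: 5 collections, coeffs (), (1), (1), (1), (2)


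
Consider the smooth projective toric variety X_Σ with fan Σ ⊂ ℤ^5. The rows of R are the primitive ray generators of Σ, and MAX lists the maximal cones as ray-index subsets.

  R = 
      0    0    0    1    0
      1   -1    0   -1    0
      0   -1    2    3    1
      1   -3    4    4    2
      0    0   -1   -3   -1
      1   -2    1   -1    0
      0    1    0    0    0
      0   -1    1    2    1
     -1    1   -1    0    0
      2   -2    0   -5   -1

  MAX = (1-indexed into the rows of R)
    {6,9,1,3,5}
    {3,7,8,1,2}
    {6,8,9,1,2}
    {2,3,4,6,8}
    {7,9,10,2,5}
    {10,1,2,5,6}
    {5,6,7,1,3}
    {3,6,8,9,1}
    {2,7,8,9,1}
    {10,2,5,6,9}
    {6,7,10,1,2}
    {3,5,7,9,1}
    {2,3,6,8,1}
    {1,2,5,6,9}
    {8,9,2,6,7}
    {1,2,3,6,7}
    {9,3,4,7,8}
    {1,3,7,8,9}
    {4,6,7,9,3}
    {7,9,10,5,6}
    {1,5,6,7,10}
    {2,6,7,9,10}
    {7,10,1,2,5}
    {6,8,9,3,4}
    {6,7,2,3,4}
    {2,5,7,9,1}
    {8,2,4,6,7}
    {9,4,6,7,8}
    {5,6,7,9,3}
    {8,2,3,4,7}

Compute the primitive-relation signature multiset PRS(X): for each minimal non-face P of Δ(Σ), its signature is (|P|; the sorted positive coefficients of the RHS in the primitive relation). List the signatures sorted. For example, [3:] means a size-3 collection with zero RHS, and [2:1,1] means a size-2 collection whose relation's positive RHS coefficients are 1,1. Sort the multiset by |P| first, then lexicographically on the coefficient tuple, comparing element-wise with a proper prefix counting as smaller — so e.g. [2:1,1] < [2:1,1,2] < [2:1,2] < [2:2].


14 collections generate NE(X_Σ); each relation:

  P = {5,8}:  v_{5} + v_{8} = v_{6} + v_{9} ; sig = [2:1,1]
  P = {4,5}:  v_{4} + v_{5} = v_{3} + 2·v_{6} + v_{7} + v_{9} ; sig = [2:1,1,1,2]
  P = {8,10}:  v_{8} + v_{10} = v_{2} + 2·v_{6} + v_{7} + v_{9} ; sig = [2:1,1,1,2]
  P = {1,4}:  v_{1} + v_{4} = v_{2} + 2·v_{3} ; sig = [2:1,2]
  P = {3,10}:  v_{3} + v_{10} = 2·v_{6} + v_{7} ; sig = [2:1,2]
  P = {4,10}:  v_{4} + v_{10} = 3·v_{6} + 2·v_{7} + v_{8} ; sig = [2:1,2,3]
  P = {2,3,5}:  v_{2} + v_{3} + v_{5} = v_{6} ; sig = [3:1]
  P = {2,3,9}:  v_{2} + v_{3} + v_{9} = v_{8} ; sig = [3:1]
  P = {1,9,10}:  v_{1} + v_{9} + v_{10} = v_{2} + v_{5} ; sig = [3:1,1]
  P = {2,4,9}:  v_{2} + v_{4} + v_{9} = v_{6} + v_{7} + 2·v_{8} ; sig = [3:1,1,2]
  P = {1,6,7,9}:  v_{1} + v_{6} + v_{7} + v_{9} = 0 ; sig = [4:]
  P = {2,5,6,7}:  v_{2} + v_{5} + v_{6} + v_{7} = v_{10} ; sig = [4:1]
  P = {3,6,7,8}:  v_{3} + v_{6} + v_{7} + v_{8} = v_{4} ; sig = [4:1]
  P = {1,6,7,8}:  v_{1} + v_{6} + v_{7} + v_{8} = v_{2} + v_{3} ; sig = [4:1,1]

so the primitive-relation signature multiset is
    [2:1,1]
    [2:1,1,1,2]
    [2:1,1,1,2]
    [2:1,2]
    [2:1,2]
    [2:1,2,3]
    [3:1]
    [3:1]
    [3:1,1]
    [3:1,1,2]
    [4:]
    [4:1]
    [4:1]
    [4:1,1]


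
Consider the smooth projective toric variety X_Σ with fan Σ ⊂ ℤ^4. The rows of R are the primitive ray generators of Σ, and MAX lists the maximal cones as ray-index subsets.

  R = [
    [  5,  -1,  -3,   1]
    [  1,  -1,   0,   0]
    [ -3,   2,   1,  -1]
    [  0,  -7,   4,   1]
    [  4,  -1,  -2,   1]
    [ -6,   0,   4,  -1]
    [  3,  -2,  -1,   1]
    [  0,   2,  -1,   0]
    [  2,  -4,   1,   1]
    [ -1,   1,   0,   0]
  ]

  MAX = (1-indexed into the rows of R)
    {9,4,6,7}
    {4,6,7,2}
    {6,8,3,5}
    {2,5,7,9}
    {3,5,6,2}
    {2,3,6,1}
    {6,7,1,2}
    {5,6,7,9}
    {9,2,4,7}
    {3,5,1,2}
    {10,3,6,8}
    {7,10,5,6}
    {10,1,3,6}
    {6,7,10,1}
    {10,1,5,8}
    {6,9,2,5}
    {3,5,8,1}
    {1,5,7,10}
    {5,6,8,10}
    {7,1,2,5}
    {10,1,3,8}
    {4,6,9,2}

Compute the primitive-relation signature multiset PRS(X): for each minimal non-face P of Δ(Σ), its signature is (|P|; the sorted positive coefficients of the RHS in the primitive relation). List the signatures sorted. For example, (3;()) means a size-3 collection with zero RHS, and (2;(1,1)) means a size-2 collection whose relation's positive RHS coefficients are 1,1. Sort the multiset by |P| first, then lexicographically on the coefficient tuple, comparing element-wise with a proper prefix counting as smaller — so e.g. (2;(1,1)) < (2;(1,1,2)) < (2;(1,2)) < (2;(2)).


Σ has 18 primitive collections:

  P = {2,10}:  v_{2} + v_{10} = 0 — sig = (2;())
  P = {3,7}:  v_{3} + v_{7} = 0 — sig = (2;())
  P = {2,8}:  v_{2} + v_{8} = v_{3} + v_{5} — sig = (2;(1,1))
  P = {7,8}:  v_{7} + v_{8} = v_{5} + v_{10} — sig = (2;(1,1))
  P = {3,4}:  v_{3} + v_{4} = v_{2} + v_{6} + v_{9} — sig = (2;(1,1,1))
  P = {3,9}:  v_{3} + v_{9} = v_{2} + v_{5} + v_{6} — sig = (2;(1,1,1))
  P = {4,8}:  v_{4} + v_{8} = v_{5} + v_{6} + v_{9} — sig = (2;(1,1,1))
  P = {4,10}:  v_{4} + v_{10} = v_{6} + v_{7} + v_{9} — sig = (2;(1,1,1))
  P = {9,10}:  v_{9} + v_{10} = v_{5} + v_{6} + v_{7} — sig = (2;(1,1,1))
  P = {1,9}:  v_{1} + v_{9} = v_{2} + 2·v_{7} — sig = (2;(1,2))
  P = {8,9}:  v_{8} + v_{9} = 2·v_{5} + v_{6} — sig = (2;(1,2))
  P = {1,4}:  v_{1} + v_{4} = 2·v_{2} + v_{6} + 3·v_{7} — sig = (2;(1,2,3))
  P = {4,5}:  v_{4} + v_{5} = 2·v_{9} — sig = (2;(2))
  P = {1,5,6}:  v_{1} + v_{5} + v_{6} = v_{7} — sig = (3;(1))
  P = {1,6,8}:  v_{1} + v_{6} + v_{8} = v_{10} — sig = (3;(1))
  P = {3,5,10}:  v_{3} + v_{5} + v_{10} = v_{8} — sig = (3;(1))
  P = {2,5,6,7}:  v_{2} + v_{5} + v_{6} + v_{7} = v_{9} — sig = (4;(1))
  P = {2,6,7,9}:  v_{2} + v_{6} + v_{7} + v_{9} = v_{4} — sig = (4;(1))

Hence PRS(X_Σ) =
[(2;()), (2;()), (2;(1,1)), (2;(1,1)), (2;(1,1,1)), (2;(1,1,1)), (2;(1,1,1)), (2;(1,1,1)), (2;(1,1,1)), (2;(1,2)), (2;(1,2)), (2;(1,2,3)), (2;(2)), (3;(1)), (3;(1)), (3;(1)), (4;(1)), (4;(1))]


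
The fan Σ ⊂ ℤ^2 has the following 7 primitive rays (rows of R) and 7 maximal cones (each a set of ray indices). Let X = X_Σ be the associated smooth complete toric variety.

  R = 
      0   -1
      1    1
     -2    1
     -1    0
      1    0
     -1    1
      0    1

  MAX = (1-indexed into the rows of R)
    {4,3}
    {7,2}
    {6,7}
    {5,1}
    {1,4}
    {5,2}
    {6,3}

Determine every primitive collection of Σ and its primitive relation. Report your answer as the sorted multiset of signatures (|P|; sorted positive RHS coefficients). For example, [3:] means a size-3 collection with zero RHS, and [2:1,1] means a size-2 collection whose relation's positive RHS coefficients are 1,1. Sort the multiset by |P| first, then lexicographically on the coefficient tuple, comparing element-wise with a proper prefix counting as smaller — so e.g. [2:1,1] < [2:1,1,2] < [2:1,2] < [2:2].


Δ(Σ) — 7 vertices, 14 min non-faces:

  • {1,7}:  v_{1} + v_{7} = 0  ⇒ sig = [2:]
  • {4,5}:  v_{4} + v_{5} = 0  ⇒ sig = [2:]
  • {1,2}:  v_{1} + v_{2} = v_{5}  ⇒ sig = [2:1]
  • {1,6}:  v_{1} + v_{6} = v_{4}  ⇒ sig = [2:1]
  • {2,4}:  v_{2} + v_{4} = v_{7}  ⇒ sig = [2:1]
  • {3,5}:  v_{3} + v_{5} = v_{6}  ⇒ sig = [2:1]
  • {4,6}:  v_{4} + v_{6} = v_{3}  ⇒ sig = [2:1]
  • {4,7}:  v_{4} + v_{7} = v_{6}  ⇒ sig = [2:1]
  • {5,6}:  v_{5} + v_{6} = v_{7}  ⇒ sig = [2:1]
  • {5,7}:  v_{5} + v_{7} = v_{2}  ⇒ sig = [2:1]
  • {2,3}:  v_{2} + v_{3} = v_{6} + v_{7}  ⇒ sig = [2:1,1]
  • {1,3}:  v_{1} + v_{3} = 2·v_{4}  ⇒ sig = [2:2]
  • {2,6}:  v_{2} + v_{6} = 2·v_{7}  ⇒ sig = [2:2]
  • {3,7}:  v_{3} + v_{7} = 2·v_{6}  ⇒ sig = [2:2]

so the primitive-relation signature multiset is
[[2:], [2:], [2:1], [2:1], [2:1], [2:1], [2:1], [2:1], [2:1], [2:1], [2:1,1], [2:2], [2:2], [2:2]]


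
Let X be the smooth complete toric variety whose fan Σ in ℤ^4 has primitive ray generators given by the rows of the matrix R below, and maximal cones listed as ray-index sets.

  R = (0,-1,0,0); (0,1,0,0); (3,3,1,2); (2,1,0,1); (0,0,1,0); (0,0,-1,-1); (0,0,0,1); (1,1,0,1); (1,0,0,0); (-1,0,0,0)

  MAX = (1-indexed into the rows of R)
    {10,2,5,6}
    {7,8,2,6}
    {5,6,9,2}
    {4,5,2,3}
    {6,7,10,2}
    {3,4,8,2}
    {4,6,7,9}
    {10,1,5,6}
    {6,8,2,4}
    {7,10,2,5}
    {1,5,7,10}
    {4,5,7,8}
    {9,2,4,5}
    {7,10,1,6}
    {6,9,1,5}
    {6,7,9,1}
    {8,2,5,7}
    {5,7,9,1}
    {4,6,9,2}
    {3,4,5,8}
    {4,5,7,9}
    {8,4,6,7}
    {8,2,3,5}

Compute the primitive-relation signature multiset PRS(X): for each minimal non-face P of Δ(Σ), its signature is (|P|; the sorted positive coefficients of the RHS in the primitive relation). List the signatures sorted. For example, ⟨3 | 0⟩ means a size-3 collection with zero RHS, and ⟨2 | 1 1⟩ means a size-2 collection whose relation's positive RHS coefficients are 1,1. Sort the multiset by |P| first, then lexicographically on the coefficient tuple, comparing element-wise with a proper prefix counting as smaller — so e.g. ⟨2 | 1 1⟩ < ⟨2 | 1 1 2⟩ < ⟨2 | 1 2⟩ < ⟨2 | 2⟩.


|primitive collections| = 18. Relations:

  • {1,2}:  v_{1} + v_{2} = 0  so sig = ⟨2 | 0⟩
  • {9,10}:  v_{9} + v_{10} = 0  so sig = ⟨2 | 0⟩
  • {4,10}:  v_{4} + v_{10} = v_{8}  so sig = ⟨2 | 1⟩
  • {8,9}:  v_{8} + v_{9} = v_{4}  so sig = ⟨2 | 1⟩
  • {1,8}:  v_{1} + v_{8} = v_{7} + v_{9}  so sig = ⟨2 | 1 1⟩
  • {8,10}:  v_{8} + v_{10} = v_{2} + v_{7}  so sig = ⟨2 | 1 1⟩
  • {1,3}:  v_{1} + v_{3} = v_{4} + v_{5} + v_{8}  so sig = ⟨2 | 1 1 1⟩
  • {3,6}:  v_{3} + v_{6} = 2·v_{2} + v_{4} + v_{9}  so sig = ⟨2 | 1 1 2⟩
  • {3,9}:  v_{3} + v_{9} = v_{2} + 2·v_{4} + v_{5}  so sig = ⟨2 | 1 1 2⟩
  • {3,10}:  v_{3} + v_{10} = v_{2} + v_{5} + 2·v_{8}  so sig = ⟨2 | 1 1 2⟩
  • {1,4}:  v_{1} + v_{4} = v_{7} + 2·v_{9}  so sig = ⟨2 | 1 2⟩
  • {3,7}:  v_{3} + v_{7} = v_{5} + 3·v_{8}  so sig = ⟨2 | 1 3⟩
  • {5,6,7}:  v_{5} + v_{6} + v_{7} = 0  so sig = ⟨3 | 0⟩
  • {2,7,9}:  v_{2} + v_{7} + v_{9} = v_{8}  so sig = ⟨3 | 1⟩
  • {5,6,8}:  v_{5} + v_{6} + v_{8} = v_{2} + v_{9}  so sig = ⟨3 | 1 1⟩
  • {4,5,6}:  v_{4} + v_{5} + v_{6} = v_{2} + 2·v_{9}  so sig = ⟨3 | 1 2⟩
  • {2,4,7}:  v_{2} + v_{4} + v_{7} = 2·v_{8}  so sig = ⟨3 | 2⟩
  • {2,4,5,8}:  v_{2} + v_{4} + v_{5} + v_{8} = v_{3}  so sig = ⟨4 | 1⟩

Signatures (|P|; sorted positive RHS coefficients), sorted:
[⟨2 | 0⟩, ⟨2 | 0⟩, ⟨2 | 1⟩, ⟨2 | 1⟩, ⟨2 | 1 1⟩, ⟨2 | 1 1⟩, ⟨2 | 1 1 1⟩, ⟨2 | 1 1 2⟩, ⟨2 | 1 1 2⟩, ⟨2 | 1 1 2⟩, ⟨2 | 1 2⟩, ⟨2 | 1 3⟩, ⟨3 | 0⟩, ⟨3 | 1⟩, ⟨3 | 1 1⟩, ⟨3 | 1 2⟩, ⟨3 | 2⟩, ⟨4 | 1⟩]


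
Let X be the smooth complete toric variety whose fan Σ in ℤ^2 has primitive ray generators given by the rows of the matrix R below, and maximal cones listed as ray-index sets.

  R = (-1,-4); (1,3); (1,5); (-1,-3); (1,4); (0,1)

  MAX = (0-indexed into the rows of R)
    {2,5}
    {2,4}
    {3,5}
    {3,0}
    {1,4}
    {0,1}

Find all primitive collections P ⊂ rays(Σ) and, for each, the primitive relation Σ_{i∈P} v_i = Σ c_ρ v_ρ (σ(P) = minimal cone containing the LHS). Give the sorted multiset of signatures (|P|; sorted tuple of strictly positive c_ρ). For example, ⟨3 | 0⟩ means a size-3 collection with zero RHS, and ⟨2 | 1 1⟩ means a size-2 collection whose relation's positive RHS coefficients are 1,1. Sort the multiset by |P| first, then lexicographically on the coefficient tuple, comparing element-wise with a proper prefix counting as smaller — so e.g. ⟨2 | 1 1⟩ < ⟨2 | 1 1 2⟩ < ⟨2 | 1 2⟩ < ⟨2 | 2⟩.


|primitive collections| = 9. Relations:

  {0,4}:  v_{0} + v_{4} = 0  so sig = ⟨2 | 0⟩
  {1,3}:  v_{1} + v_{3} = 0  so sig = ⟨2 | 0⟩
  {0,2}:  v_{0} + v_{2} = v_{5}  so sig = ⟨2 | 1⟩
  {0,5}:  v_{0} + v_{5} = v_{3}  so sig = ⟨2 | 1⟩
  {1,5}:  v_{1} + v_{5} = v_{4}  so sig = ⟨2 | 1⟩
  {3,4}:  v_{3} + v_{4} = v_{5}  so sig = ⟨2 | 1⟩
  {4,5}:  v_{4} + v_{5} = v_{2}  so sig = ⟨2 | 1⟩
  {1,2}:  v_{1} + v_{2} = 2·v_{4}  so sig = ⟨2 | 2⟩
  {2,3}:  v_{2} + v_{3} = 2·v_{5}  so sig = ⟨2 | 2⟩

Sorted signature multiset PRS(X):
    ⟨2 | 0⟩
    ⟨2 | 0⟩
    ⟨2 | 1⟩
    ⟨2 | 1⟩
    ⟨2 | 1⟩
    ⟨2 | 1⟩
    ⟨2 | 1⟩
    ⟨2 | 2⟩
    ⟨2 | 2⟩
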